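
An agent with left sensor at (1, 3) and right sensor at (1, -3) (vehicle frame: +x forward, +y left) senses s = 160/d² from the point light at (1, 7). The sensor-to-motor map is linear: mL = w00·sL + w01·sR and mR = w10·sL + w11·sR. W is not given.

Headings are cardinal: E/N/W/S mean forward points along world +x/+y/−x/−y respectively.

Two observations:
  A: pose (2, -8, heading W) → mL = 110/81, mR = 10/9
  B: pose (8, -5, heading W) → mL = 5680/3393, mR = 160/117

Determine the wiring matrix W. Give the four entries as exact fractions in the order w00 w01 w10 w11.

1/2 1 0 1

obs A: pose=(2,-8,W) → sL=40/81, sR=10/9, mL=110/81, mR=10/9
obs B: pose=(8,-5,W) → sL=160/261, sR=160/117, mL=5680/3393, mR=160/117
sensor matrix S = [[40/81, 10/9], [160/261, 160/117]]; det S = -1600/274833
solve [mL_A; mL_B] = S·[w00; w01] and [mR_A; mR_B] = S·[w10; w11]:
  w00 = 1/2, w01 = 1, w10 = 0, w11 = 1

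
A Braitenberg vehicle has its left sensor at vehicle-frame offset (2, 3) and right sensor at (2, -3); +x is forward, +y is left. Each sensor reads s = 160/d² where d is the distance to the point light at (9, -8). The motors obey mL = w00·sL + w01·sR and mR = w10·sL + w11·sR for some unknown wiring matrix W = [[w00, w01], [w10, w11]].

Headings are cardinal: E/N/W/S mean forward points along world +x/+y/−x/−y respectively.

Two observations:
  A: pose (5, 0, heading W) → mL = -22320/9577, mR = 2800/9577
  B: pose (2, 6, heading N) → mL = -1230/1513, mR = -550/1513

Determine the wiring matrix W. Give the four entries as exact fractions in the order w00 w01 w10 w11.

-1/2 -1 1/2 -1

obs A: pose=(5,0,W) → sL=160/61, sR=160/157, mL=-22320/9577, mR=2800/9577
obs B: pose=(2,6,N) → sL=40/89, sR=10/17, mL=-1230/1513, mR=-550/1513
sensor matrix S = [[160/61, 160/157], [40/89, 10/17]]; det S = 15720000/14490001
solve [mL_A; mL_B] = S·[w00; w01] and [mR_A; mR_B] = S·[w10; w11]:
  w00 = -1/2, w01 = -1, w10 = 1/2, w11 = -1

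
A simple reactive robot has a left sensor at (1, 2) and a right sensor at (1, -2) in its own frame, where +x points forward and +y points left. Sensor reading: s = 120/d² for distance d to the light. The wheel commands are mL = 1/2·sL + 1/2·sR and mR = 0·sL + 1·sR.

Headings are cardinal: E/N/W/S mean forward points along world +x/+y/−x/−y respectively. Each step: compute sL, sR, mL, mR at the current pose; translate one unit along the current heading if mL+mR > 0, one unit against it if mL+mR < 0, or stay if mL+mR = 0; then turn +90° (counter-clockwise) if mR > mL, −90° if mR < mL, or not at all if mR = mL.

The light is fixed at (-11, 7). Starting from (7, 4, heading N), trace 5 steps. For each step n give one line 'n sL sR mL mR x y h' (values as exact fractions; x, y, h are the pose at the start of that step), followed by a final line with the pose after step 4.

n=0: pose=(7,4,N); sL=6/13, sR=30/101; mL=498/1313, mR=30/101; mL+mR=888/1313 → advance +1; mR−mL=-108/1313 → turn -1·90°
n=1: pose=(7,5,E); sL=120/361, sR=120/377; mL=44280/136097, mR=120/377; mL+mR=87600/136097 → advance +1; mR−mL=-960/136097 → turn -1·90°
n=2: pose=(8,5,S); sL=4/15, sR=60/149; mL=748/2235, mR=60/149; mL+mR=1648/2235 → advance +1; mR−mL=152/2235 → turn +1·90°
n=3: pose=(8,4,E); sL=120/401, sR=24/85; mL=9912/34085, mR=24/85; mL+mR=19536/34085 → advance +1; mR−mL=-288/34085 → turn -1·90°
n=4: pose=(9,4,S); sL=6/25, sR=6/17; mL=126/425, mR=6/17; mL+mR=276/425 → advance +1; mR−mL=24/425 → turn +1·90°

0 6/13 30/101 498/1313 30/101 7 4 N
1 120/361 120/377 44280/136097 120/377 7 5 E
2 4/15 60/149 748/2235 60/149 8 5 S
3 120/401 24/85 9912/34085 24/85 8 4 E
4 6/25 6/17 126/425 6/17 9 4 S
final 9 3 E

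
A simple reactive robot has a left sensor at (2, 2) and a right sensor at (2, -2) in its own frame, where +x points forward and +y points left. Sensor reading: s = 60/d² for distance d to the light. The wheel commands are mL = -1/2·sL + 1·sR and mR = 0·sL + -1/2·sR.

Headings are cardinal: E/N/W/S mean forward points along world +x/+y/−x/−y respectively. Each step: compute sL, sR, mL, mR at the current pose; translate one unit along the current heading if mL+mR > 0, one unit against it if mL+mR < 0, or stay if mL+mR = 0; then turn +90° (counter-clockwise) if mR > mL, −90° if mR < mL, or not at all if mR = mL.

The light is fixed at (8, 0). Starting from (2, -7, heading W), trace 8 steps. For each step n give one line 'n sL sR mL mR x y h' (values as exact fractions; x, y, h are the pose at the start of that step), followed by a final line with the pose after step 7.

0 12/29 60/89 1206/2581 -30/89 2 -7 W
1 30/53 6/5 243/265 -3/5 1 -7 N
2 60/41 60/89 -210/3649 -30/89 1 -6 E
3 3/5 15/41 27/410 -15/82 0 -6 S
4 60/149 60/109 5670/16241 -30/109 0 -5 W
5 6/13 30/29 303/377 -15/29 -1 -5 N
6 60/53 12/17 126/901 -6/17 -1 -4 E
7 3/5 1/3 1/30 -1/6 -2 -4 S
final -2 -3 W

n=0: pose=(2,-7,W); sL=12/29, sR=60/89; mL=1206/2581, mR=-30/89; mL+mR=336/2581 → advance +1; mR−mL=-2076/2581 → turn -1·90°
n=1: pose=(1,-7,N); sL=30/53, sR=6/5; mL=243/265, mR=-3/5; mL+mR=84/265 → advance +1; mR−mL=-402/265 → turn -1·90°
n=2: pose=(1,-6,E); sL=60/41, sR=60/89; mL=-210/3649, mR=-30/89; mL+mR=-1440/3649 → advance -1; mR−mL=-1020/3649 → turn -1·90°
n=3: pose=(0,-6,S); sL=3/5, sR=15/41; mL=27/410, mR=-15/82; mL+mR=-24/205 → advance -1; mR−mL=-51/205 → turn -1·90°
n=4: pose=(0,-5,W); sL=60/149, sR=60/109; mL=5670/16241, mR=-30/109; mL+mR=1200/16241 → advance +1; mR−mL=-10140/16241 → turn -1·90°
n=5: pose=(-1,-5,N); sL=6/13, sR=30/29; mL=303/377, mR=-15/29; mL+mR=108/377 → advance +1; mR−mL=-498/377 → turn -1·90°
n=6: pose=(-1,-4,E); sL=60/53, sR=12/17; mL=126/901, mR=-6/17; mL+mR=-192/901 → advance -1; mR−mL=-444/901 → turn -1·90°
n=7: pose=(-2,-4,S); sL=3/5, sR=1/3; mL=1/30, mR=-1/6; mL+mR=-2/15 → advance -1; mR−mL=-1/5 → turn -1·90°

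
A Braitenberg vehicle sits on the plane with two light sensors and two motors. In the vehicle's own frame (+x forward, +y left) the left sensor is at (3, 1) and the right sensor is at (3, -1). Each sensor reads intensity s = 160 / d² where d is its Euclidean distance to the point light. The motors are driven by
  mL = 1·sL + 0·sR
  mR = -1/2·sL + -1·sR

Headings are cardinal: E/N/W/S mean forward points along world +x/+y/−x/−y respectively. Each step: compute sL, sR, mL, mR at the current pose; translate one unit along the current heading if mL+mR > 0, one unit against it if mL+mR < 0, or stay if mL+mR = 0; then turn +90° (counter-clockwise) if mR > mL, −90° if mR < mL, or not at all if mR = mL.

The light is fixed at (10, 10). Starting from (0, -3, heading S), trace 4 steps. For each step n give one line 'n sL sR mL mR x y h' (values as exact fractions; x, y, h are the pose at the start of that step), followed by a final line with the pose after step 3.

n=0: pose=(0,-3,S); sL=160/337, sR=160/377; mL=160/337, mR=-84080/127049; mL+mR=-23760/127049 → advance -1; mR−mL=-144400/127049 → turn -1·90°
n=1: pose=(0,-2,W); sL=80/169, sR=16/29; mL=80/169, mR=-3864/4901; mL+mR=-1544/4901 → advance -1; mR−mL=-6184/4901 → turn -1·90°
n=2: pose=(1,-2,N); sL=160/181, sR=32/29; mL=160/181, mR=-8112/5249; mL+mR=-3472/5249 → advance -1; mR−mL=-12752/5249 → turn -1·90°
n=3: pose=(1,-3,E); sL=8/9, sR=20/29; mL=8/9, mR=-296/261; mL+mR=-64/261 → advance -1; mR−mL=-176/87 → turn -1·90°

0 160/337 160/377 160/337 -84080/127049 0 -3 S
1 80/169 16/29 80/169 -3864/4901 0 -2 W
2 160/181 32/29 160/181 -8112/5249 1 -2 N
3 8/9 20/29 8/9 -296/261 1 -3 E
final 0 -3 S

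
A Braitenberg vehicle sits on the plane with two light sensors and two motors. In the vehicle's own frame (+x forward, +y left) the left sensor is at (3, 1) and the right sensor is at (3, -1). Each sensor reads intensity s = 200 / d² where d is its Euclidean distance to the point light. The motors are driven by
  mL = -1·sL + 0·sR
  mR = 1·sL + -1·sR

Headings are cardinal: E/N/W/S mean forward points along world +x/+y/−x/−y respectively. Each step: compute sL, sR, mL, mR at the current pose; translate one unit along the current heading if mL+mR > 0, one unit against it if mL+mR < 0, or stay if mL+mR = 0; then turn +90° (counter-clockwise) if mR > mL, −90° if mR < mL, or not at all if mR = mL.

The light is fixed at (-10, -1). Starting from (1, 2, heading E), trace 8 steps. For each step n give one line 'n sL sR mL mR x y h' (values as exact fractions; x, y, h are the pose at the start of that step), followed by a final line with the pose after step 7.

n=0: pose=(1,2,E); sL=50/53, sR=1; mL=-50/53, mR=-3/53; mL+mR=-1 → advance -1; mR−mL=47/53 → turn +1·90°
n=1: pose=(0,2,N); sL=200/117, sR=200/157; mL=-200/117, mR=8000/18369; mL+mR=-200/157 → advance -1; mR−mL=39400/18369 → turn +1·90°
n=2: pose=(0,1,W); sL=4, sR=100/29; mL=-4, mR=16/29; mL+mR=-100/29 → advance -1; mR−mL=132/29 → turn +1·90°
n=3: pose=(1,1,S); sL=40/29, sR=200/101; mL=-40/29, mR=-1760/2929; mL+mR=-200/101 → advance -1; mR−mL=2280/2929 → turn +1·90°
n=4: pose=(1,2,E); sL=50/53, sR=1; mL=-50/53, mR=-3/53; mL+mR=-1 → advance -1; mR−mL=47/53 → turn +1·90°
n=5: pose=(0,2,N); sL=200/117, sR=200/157; mL=-200/117, mR=8000/18369; mL+mR=-200/157 → advance -1; mR−mL=39400/18369 → turn +1·90°
n=6: pose=(0,1,W); sL=4, sR=100/29; mL=-4, mR=16/29; mL+mR=-100/29 → advance -1; mR−mL=132/29 → turn +1·90°
n=7: pose=(1,1,S); sL=40/29, sR=200/101; mL=-40/29, mR=-1760/2929; mL+mR=-200/101 → advance -1; mR−mL=2280/2929 → turn +1·90°

0 50/53 1 -50/53 -3/53 1 2 E
1 200/117 200/157 -200/117 8000/18369 0 2 N
2 4 100/29 -4 16/29 0 1 W
3 40/29 200/101 -40/29 -1760/2929 1 1 S
4 50/53 1 -50/53 -3/53 1 2 E
5 200/117 200/157 -200/117 8000/18369 0 2 N
6 4 100/29 -4 16/29 0 1 W
7 40/29 200/101 -40/29 -1760/2929 1 1 S
final 1 2 E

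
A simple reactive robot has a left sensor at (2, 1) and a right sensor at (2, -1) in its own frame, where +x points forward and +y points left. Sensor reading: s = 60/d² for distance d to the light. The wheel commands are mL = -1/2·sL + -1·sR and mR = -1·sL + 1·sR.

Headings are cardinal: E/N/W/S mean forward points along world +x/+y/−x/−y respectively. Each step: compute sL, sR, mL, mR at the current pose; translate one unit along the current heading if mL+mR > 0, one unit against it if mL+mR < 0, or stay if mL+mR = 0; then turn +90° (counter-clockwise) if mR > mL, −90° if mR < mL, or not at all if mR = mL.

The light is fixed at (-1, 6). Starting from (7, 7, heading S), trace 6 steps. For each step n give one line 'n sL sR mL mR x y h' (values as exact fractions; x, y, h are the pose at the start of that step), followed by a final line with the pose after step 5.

n=0: pose=(7,7,S); sL=30/41, sR=6/5; mL=-321/205, mR=96/205; mL+mR=-45/41 → advance -1; mR−mL=417/205 → turn +1·90°
n=1: pose=(7,8,E); sL=60/109, sR=60/101; mL=-9570/11009, mR=480/11009; mL+mR=-90/109 → advance -1; mR−mL=10050/11009 → turn +1·90°
n=2: pose=(6,8,N); sL=15/13, sR=3/4; mL=-69/52, mR=-21/52; mL+mR=-45/26 → advance -1; mR−mL=12/13 → turn +1·90°
n=3: pose=(6,7,W); sL=12/5, sR=60/29; mL=-474/145, mR=-48/145; mL+mR=-18/5 → advance -1; mR−mL=426/145 → turn +1·90°
n=4: pose=(7,7,S); sL=30/41, sR=6/5; mL=-321/205, mR=96/205; mL+mR=-45/41 → advance -1; mR−mL=417/205 → turn +1·90°
n=5: pose=(7,8,E); sL=60/109, sR=60/101; mL=-9570/11009, mR=480/11009; mL+mR=-90/109 → advance -1; mR−mL=10050/11009 → turn +1·90°

0 30/41 6/5 -321/205 96/205 7 7 S
1 60/109 60/101 -9570/11009 480/11009 7 8 E
2 15/13 3/4 -69/52 -21/52 6 8 N
3 12/5 60/29 -474/145 -48/145 6 7 W
4 30/41 6/5 -321/205 96/205 7 7 S
5 60/109 60/101 -9570/11009 480/11009 7 8 E
final 6 8 N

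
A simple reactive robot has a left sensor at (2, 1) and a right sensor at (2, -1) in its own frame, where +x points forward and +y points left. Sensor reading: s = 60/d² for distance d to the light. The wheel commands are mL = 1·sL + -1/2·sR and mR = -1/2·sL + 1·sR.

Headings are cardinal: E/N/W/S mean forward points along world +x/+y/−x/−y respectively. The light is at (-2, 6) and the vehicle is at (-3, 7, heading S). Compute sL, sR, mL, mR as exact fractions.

left sensor world pos  = (-2, 5); dL² = 1
right sensor world pos = (-4, 5); dR² = 5
sL = 60/1 = 60
sR = 60/5 = 12
mL = 1·sL + -1/2·sR = 54
mR = -1/2·sL + 1·sR = -18

60 12 54 -18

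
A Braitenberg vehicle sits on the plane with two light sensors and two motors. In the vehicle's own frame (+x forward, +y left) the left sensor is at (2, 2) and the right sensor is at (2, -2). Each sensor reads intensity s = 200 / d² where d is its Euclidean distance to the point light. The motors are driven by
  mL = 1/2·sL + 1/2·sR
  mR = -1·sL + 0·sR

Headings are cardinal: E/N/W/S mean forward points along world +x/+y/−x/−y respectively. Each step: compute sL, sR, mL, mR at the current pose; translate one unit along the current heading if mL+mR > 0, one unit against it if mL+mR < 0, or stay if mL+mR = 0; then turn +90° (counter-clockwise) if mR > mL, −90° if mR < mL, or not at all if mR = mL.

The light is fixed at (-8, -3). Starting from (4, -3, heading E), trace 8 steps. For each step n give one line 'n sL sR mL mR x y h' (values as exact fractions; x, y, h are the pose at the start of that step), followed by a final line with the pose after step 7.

0 1 1 1 -1 4 -3 E
1 1 25/13 19/13 -1 4 -3 S
2 200/109 200/101 21000/11009 -200/109 4 -4 W
3 100/41 20/17 1260/697 -100/41 3 -4 N
4 200/169 40/37 7080/6253 -200/169 3 -5 E
5 5/4 5/2 15/8 -5/4 2 -5 S
6 200/89 40/13 3080/1157 -200/89 2 -6 W
7 4 100/61 172/61 -4 1 -6 N
final 1 -7 E

n=0: pose=(4,-3,E); sL=1, sR=1; mL=1, mR=-1; mL+mR=0 → advance +0; mR−mL=-2 → turn -1·90°
n=1: pose=(4,-3,S); sL=1, sR=25/13; mL=19/13, mR=-1; mL+mR=6/13 → advance +1; mR−mL=-32/13 → turn -1·90°
n=2: pose=(4,-4,W); sL=200/109, sR=200/101; mL=21000/11009, mR=-200/109; mL+mR=800/11009 → advance +1; mR−mL=-41200/11009 → turn -1·90°
n=3: pose=(3,-4,N); sL=100/41, sR=20/17; mL=1260/697, mR=-100/41; mL+mR=-440/697 → advance -1; mR−mL=-2960/697 → turn -1·90°
n=4: pose=(3,-5,E); sL=200/169, sR=40/37; mL=7080/6253, mR=-200/169; mL+mR=-320/6253 → advance -1; mR−mL=-14480/6253 → turn -1·90°
n=5: pose=(2,-5,S); sL=5/4, sR=5/2; mL=15/8, mR=-5/4; mL+mR=5/8 → advance +1; mR−mL=-25/8 → turn -1·90°
n=6: pose=(2,-6,W); sL=200/89, sR=40/13; mL=3080/1157, mR=-200/89; mL+mR=480/1157 → advance +1; mR−mL=-5680/1157 → turn -1·90°
n=7: pose=(1,-6,N); sL=4, sR=100/61; mL=172/61, mR=-4; mL+mR=-72/61 → advance -1; mR−mL=-416/61 → turn -1·90°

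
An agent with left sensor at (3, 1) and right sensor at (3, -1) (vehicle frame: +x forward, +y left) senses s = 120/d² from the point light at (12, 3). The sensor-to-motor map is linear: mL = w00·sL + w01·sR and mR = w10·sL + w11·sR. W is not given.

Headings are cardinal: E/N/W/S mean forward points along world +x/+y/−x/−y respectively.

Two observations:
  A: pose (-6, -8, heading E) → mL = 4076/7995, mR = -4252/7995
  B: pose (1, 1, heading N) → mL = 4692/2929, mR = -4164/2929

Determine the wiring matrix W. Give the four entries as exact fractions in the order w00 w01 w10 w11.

obs A: pose=(-6,-8,E) → sL=24/65, sR=40/123, mL=4076/7995, mR=-4252/7995
obs B: pose=(1,1,N) → sL=24/29, sR=120/101, mL=4692/2929, mR=-4164/2929
sensor matrix S = [[24/65, 40/123], [24/29, 120/101]]; det S = 264704/1561157
solve [mL_A; mL_B] = S·[w00; w01] and [mR_A; mR_B] = S·[w10; w11]:
  w00 = 1/2, w01 = 1, w10 = -1, w11 = -1/2

1/2 1 -1 -1/2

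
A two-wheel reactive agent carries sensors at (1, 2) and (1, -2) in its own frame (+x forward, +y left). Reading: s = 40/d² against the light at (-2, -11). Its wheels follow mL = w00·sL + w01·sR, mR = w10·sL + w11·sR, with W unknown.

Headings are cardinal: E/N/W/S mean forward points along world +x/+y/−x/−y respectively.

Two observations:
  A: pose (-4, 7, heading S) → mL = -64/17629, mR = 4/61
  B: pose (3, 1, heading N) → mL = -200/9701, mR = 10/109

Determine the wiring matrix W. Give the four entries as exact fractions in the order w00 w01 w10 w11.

-1/2 1/2 0 1/2

obs A: pose=(-4,7,S) → sL=40/289, sR=8/61, mL=-64/17629, mR=4/61
obs B: pose=(3,1,N) → sL=20/89, sR=20/109, mL=-200/9701, mR=10/109
sensor matrix S = [[40/289, 8/61], [20/89, 20/109]]; det S = -696960/171018929
solve [mL_A; mL_B] = S·[w00; w01] and [mR_A; mR_B] = S·[w10; w11]:
  w00 = -1/2, w01 = 1/2, w10 = 0, w11 = 1/2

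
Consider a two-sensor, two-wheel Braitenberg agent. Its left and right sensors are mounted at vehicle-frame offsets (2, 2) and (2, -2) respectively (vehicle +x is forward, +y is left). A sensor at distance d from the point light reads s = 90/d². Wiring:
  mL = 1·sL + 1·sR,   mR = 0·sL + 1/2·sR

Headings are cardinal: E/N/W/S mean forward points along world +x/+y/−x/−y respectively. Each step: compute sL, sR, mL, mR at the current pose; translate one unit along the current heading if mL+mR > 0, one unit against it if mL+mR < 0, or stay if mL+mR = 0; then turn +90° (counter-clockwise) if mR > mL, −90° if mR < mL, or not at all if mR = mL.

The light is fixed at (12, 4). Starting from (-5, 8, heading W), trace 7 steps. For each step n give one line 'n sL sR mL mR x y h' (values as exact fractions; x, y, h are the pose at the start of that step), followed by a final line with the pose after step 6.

n=0: pose=(-5,8,W); sL=18/73, sR=90/397; mL=13716/28981, mR=45/397; mL+mR=17001/28981 → advance +1; mR−mL=-10431/28981 → turn -1·90°
n=1: pose=(-6,8,N); sL=45/218, sR=45/146; mL=4095/7957, mR=45/292; mL+mR=21285/31828 → advance +1; mR−mL=-11475/31828 → turn -1·90°
n=2: pose=(-6,9,E); sL=18/61, sR=18/53; mL=2052/3233, mR=9/53; mL+mR=2601/3233 → advance +1; mR−mL=-1503/3233 → turn -1·90°
n=3: pose=(-5,9,S); sL=5/13, sR=9/37; mL=302/481, mR=9/74; mL+mR=721/962 → advance +1; mR−mL=-487/962 → turn -1·90°
n=4: pose=(-5,8,W); sL=18/73, sR=90/397; mL=13716/28981, mR=45/397; mL+mR=17001/28981 → advance +1; mR−mL=-10431/28981 → turn -1·90°
n=5: pose=(-6,8,N); sL=45/218, sR=45/146; mL=4095/7957, mR=45/292; mL+mR=21285/31828 → advance +1; mR−mL=-11475/31828 → turn -1·90°
n=6: pose=(-6,9,E); sL=18/61, sR=18/53; mL=2052/3233, mR=9/53; mL+mR=2601/3233 → advance +1; mR−mL=-1503/3233 → turn -1·90°

0 18/73 90/397 13716/28981 45/397 -5 8 W
1 45/218 45/146 4095/7957 45/292 -6 8 N
2 18/61 18/53 2052/3233 9/53 -6 9 E
3 5/13 9/37 302/481 9/74 -5 9 S
4 18/73 90/397 13716/28981 45/397 -5 8 W
5 45/218 45/146 4095/7957 45/292 -6 8 N
6 18/61 18/53 2052/3233 9/53 -6 9 E
final -5 9 S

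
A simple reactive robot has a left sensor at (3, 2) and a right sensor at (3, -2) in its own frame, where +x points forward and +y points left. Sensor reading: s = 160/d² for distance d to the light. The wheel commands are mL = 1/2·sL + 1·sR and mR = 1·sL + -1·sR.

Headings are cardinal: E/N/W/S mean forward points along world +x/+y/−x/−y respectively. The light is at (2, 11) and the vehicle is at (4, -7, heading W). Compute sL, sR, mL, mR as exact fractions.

160/401 160/257 84720/103057 -23040/103057

left sensor world pos  = (1, -9); dL² = 401
right sensor world pos = (1, -5); dR² = 257
sL = 160/401 = 160/401
sR = 160/257 = 160/257
mL = 1/2·sL + 1·sR = 84720/103057
mR = 1·sL + -1·sR = -23040/103057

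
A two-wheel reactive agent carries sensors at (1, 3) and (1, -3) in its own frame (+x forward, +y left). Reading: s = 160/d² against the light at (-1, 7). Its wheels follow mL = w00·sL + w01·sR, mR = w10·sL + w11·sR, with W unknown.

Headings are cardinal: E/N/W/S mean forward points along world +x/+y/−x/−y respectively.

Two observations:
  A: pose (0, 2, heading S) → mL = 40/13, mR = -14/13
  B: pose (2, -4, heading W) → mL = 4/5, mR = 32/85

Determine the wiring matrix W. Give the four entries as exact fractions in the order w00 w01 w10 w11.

1 0 -1 1/2

obs A: pose=(0,2,S) → sL=40/13, sR=4, mL=40/13, mR=-14/13
obs B: pose=(2,-4,W) → sL=4/5, sR=40/17, mL=4/5, mR=32/85
sensor matrix S = [[40/13, 4], [4/5, 40/17]]; det S = 4464/1105
solve [mL_A; mL_B] = S·[w00; w01] and [mR_A; mR_B] = S·[w10; w11]:
  w00 = 1, w01 = 0, w10 = -1, w11 = 1/2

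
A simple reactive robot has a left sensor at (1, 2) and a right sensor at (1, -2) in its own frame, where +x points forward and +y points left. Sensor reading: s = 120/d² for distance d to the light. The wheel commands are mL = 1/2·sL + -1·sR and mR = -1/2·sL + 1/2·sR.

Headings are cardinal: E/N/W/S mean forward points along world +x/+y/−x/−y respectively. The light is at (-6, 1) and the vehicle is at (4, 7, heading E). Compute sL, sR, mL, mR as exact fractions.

24/37 120/137 -2796/5069 576/5069

left sensor world pos  = (5, 9); dL² = 185
right sensor world pos = (5, 5); dR² = 137
sL = 120/185 = 24/37
sR = 120/137 = 120/137
mL = 1/2·sL + -1·sR = -2796/5069
mR = -1/2·sL + 1/2·sR = 576/5069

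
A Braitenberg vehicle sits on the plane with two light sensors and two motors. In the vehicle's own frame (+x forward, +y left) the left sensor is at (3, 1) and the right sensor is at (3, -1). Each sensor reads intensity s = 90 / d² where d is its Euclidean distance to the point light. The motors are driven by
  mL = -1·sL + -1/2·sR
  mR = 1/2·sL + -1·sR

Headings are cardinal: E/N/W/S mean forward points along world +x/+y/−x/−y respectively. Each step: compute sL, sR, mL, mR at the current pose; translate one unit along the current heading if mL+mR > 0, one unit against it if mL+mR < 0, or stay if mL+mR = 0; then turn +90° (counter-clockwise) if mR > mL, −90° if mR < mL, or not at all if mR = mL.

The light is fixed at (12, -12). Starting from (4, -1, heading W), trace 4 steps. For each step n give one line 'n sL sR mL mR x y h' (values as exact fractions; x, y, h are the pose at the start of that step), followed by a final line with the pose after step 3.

0 90/221 18/53 -6759/11713 -1593/11713 4 -1 W
1 9/10 45/64 -801/640 -81/320 5 -1 S
2 18/37 90/137 -4131/5069 -2097/5069 5 0 E
3 5/17 45/137 -2135/4658 -845/4658 4 0 N
final 4 -1 W

n=0: pose=(4,-1,W); sL=90/221, sR=18/53; mL=-6759/11713, mR=-1593/11713; mL+mR=-8352/11713 → advance -1; mR−mL=5166/11713 → turn +1·90°
n=1: pose=(5,-1,S); sL=9/10, sR=45/64; mL=-801/640, mR=-81/320; mL+mR=-963/640 → advance -1; mR−mL=639/640 → turn +1·90°
n=2: pose=(5,0,E); sL=18/37, sR=90/137; mL=-4131/5069, mR=-2097/5069; mL+mR=-6228/5069 → advance -1; mR−mL=2034/5069 → turn +1·90°
n=3: pose=(4,0,N); sL=5/17, sR=45/137; mL=-2135/4658, mR=-845/4658; mL+mR=-1490/2329 → advance -1; mR−mL=645/2329 → turn +1·90°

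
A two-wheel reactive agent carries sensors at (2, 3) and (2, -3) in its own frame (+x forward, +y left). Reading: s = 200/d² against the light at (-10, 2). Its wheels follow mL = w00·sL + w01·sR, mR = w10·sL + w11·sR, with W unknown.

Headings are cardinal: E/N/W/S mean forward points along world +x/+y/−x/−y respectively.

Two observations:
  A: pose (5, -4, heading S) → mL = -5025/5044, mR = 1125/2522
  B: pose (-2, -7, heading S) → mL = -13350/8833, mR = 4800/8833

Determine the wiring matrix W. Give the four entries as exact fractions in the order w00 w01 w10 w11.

-1 -1/2 -1 1

obs A: pose=(5,-4,S) → sL=50/97, sR=25/26, mL=-5025/5044, mR=1125/2522
obs B: pose=(-2,-7,S) → sL=100/121, sR=100/73, mL=-13350/8833, mR=4800/8833
sensor matrix S = [[50/97, 25/26], [100/121, 100/73]]; det S = -986250/11138413
solve [mL_A; mL_B] = S·[w00; w01] and [mR_A; mR_B] = S·[w10; w11]:
  w00 = -1, w01 = -1/2, w10 = -1, w11 = 1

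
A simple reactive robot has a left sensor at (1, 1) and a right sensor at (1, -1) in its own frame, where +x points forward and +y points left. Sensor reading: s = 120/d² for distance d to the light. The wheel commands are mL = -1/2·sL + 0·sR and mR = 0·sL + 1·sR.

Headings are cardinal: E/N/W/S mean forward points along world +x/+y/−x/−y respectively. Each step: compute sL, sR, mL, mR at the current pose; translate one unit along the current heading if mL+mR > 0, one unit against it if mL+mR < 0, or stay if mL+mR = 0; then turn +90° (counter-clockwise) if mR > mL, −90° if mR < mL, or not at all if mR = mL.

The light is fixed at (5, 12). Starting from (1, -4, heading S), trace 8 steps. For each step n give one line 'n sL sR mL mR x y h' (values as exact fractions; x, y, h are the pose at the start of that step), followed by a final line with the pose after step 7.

n=0: pose=(1,-4,S); sL=60/149, sR=60/157; mL=-30/149, mR=60/157; mL+mR=4230/23393 → advance +1; mR−mL=13650/23393 → turn +1·90°
n=1: pose=(1,-5,E); sL=24/53, sR=40/111; mL=-12/53, mR=40/111; mL+mR=788/5883 → advance +1; mR−mL=3452/5883 → turn +1·90°
n=2: pose=(2,-5,N); sL=15/34, sR=6/13; mL=-15/68, mR=6/13; mL+mR=213/884 → advance +1; mR−mL=603/884 → turn +1·90°
n=3: pose=(2,-4,W); sL=24/61, sR=120/241; mL=-12/61, mR=120/241; mL+mR=4428/14701 → advance +1; mR−mL=10212/14701 → turn +1·90°
n=4: pose=(1,-4,S); sL=60/149, sR=60/157; mL=-30/149, mR=60/157; mL+mR=4230/23393 → advance +1; mR−mL=13650/23393 → turn +1·90°
n=5: pose=(1,-5,E); sL=24/53, sR=40/111; mL=-12/53, mR=40/111; mL+mR=788/5883 → advance +1; mR−mL=3452/5883 → turn +1·90°
n=6: pose=(2,-5,N); sL=15/34, sR=6/13; mL=-15/68, mR=6/13; mL+mR=213/884 → advance +1; mR−mL=603/884 → turn +1·90°
n=7: pose=(2,-4,W); sL=24/61, sR=120/241; mL=-12/61, mR=120/241; mL+mR=4428/14701 → advance +1; mR−mL=10212/14701 → turn +1·90°

0 60/149 60/157 -30/149 60/157 1 -4 S
1 24/53 40/111 -12/53 40/111 1 -5 E
2 15/34 6/13 -15/68 6/13 2 -5 N
3 24/61 120/241 -12/61 120/241 2 -4 W
4 60/149 60/157 -30/149 60/157 1 -4 S
5 24/53 40/111 -12/53 40/111 1 -5 E
6 15/34 6/13 -15/68 6/13 2 -5 N
7 24/61 120/241 -12/61 120/241 2 -4 W
final 1 -4 S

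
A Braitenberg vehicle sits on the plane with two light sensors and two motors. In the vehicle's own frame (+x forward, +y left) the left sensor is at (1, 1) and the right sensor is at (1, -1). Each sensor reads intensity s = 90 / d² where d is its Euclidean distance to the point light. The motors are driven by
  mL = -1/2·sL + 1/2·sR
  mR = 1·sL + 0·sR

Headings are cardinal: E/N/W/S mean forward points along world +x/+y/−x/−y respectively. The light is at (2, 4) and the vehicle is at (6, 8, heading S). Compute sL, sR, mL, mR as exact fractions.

left sensor world pos  = (7, 7); dL² = 34
right sensor world pos = (5, 7); dR² = 18
sL = 90/34 = 45/17
sR = 90/18 = 5
mL = -1/2·sL + 1/2·sR = 20/17
mR = 1·sL + 0·sR = 45/17

45/17 5 20/17 45/17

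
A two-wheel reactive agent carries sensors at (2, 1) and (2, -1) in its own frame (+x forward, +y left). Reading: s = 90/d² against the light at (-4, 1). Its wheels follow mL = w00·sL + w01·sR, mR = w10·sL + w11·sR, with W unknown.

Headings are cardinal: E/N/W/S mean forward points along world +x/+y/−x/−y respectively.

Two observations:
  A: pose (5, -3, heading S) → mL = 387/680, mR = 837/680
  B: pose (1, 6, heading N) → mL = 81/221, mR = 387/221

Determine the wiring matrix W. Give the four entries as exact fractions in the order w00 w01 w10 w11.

obs A: pose=(5,-3,S) → sL=45/68, sR=9/10, mL=387/680, mR=837/680
obs B: pose=(1,6,N) → sL=18/13, sR=18/17, mL=81/221, mR=387/221
sensor matrix S = [[45/68, 9/10], [18/13, 18/17]]; det S = -20493/37570
solve [mL_A; mL_B] = S·[w00; w01] and [mR_A; mR_B] = S·[w10; w11]:
  w00 = -1/2, w01 = 1, w10 = 1/2, w11 = 1

-1/2 1 1/2 1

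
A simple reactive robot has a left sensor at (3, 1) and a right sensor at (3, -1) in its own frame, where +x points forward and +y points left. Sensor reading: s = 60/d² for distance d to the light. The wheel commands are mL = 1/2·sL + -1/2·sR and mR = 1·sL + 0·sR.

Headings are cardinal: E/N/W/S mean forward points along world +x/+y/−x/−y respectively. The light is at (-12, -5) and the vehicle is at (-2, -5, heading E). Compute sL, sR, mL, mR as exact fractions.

6/17 6/17 0 6/17

left sensor world pos  = (1, -4); dL² = 170
right sensor world pos = (1, -6); dR² = 170
sL = 60/170 = 6/17
sR = 60/170 = 6/17
mL = 1/2·sL + -1/2·sR = 0
mR = 1·sL + 0·sR = 6/17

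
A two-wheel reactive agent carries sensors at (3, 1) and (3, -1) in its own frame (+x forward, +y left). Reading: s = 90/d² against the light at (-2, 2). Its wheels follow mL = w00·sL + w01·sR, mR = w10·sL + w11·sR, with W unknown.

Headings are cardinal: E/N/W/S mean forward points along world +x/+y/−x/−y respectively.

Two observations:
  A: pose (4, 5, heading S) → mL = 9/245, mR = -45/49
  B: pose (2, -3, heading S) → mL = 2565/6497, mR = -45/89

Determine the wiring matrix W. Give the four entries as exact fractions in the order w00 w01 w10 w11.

1 -1/2 -1/2 0

obs A: pose=(4,5,S) → sL=90/49, sR=18/5, mL=9/245, mR=-45/49
obs B: pose=(2,-3,S) → sL=90/89, sR=90/73, mL=2565/6497, mR=-45/89
sensor matrix S = [[90/49, 18/5], [90/89, 90/73]]; det S = -438048/318353
solve [mL_A; mL_B] = S·[w00; w01] and [mR_A; mR_B] = S·[w10; w11]:
  w00 = 1, w01 = -1/2, w10 = -1/2, w11 = 0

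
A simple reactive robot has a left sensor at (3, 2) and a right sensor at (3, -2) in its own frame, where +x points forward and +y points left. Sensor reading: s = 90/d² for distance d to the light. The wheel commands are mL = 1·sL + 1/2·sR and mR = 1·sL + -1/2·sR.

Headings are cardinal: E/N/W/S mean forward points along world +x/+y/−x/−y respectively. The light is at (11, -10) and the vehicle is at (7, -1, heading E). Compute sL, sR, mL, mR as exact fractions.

45/61 9/5 999/610 -99/610

left sensor world pos  = (10, 1); dL² = 122
right sensor world pos = (10, -3); dR² = 50
sL = 90/122 = 45/61
sR = 90/50 = 9/5
mL = 1·sL + 1/2·sR = 999/610
mR = 1·sL + -1/2·sR = -99/610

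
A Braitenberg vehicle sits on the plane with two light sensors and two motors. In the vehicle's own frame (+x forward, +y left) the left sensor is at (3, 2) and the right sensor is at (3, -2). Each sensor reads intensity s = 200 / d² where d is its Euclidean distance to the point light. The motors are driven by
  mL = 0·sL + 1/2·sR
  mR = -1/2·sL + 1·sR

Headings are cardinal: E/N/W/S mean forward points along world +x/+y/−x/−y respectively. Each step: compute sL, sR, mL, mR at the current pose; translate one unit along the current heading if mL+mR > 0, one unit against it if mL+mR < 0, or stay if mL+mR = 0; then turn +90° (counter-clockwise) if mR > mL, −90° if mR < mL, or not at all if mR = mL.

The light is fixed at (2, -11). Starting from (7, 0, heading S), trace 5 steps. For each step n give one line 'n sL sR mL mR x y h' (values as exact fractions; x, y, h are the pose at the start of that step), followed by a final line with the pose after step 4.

0 200/113 200/73 100/73 15300/8249 7 0 S
1 25/26 25/16 25/32 225/208 7 -1 E
2 40/37 200/233 100/233 2740/8621 8 -1 N
3 4/5 100/81 50/81 338/405 8 0 E
4 200/221 200/277 100/277 16500/61217 9 0 N
final 9 1 E

n=0: pose=(7,0,S); sL=200/113, sR=200/73; mL=100/73, mR=15300/8249; mL+mR=26600/8249 → advance +1; mR−mL=4000/8249 → turn +1·90°
n=1: pose=(7,-1,E); sL=25/26, sR=25/16; mL=25/32, mR=225/208; mL+mR=775/416 → advance +1; mR−mL=125/416 → turn +1·90°
n=2: pose=(8,-1,N); sL=40/37, sR=200/233; mL=100/233, mR=2740/8621; mL+mR=6440/8621 → advance +1; mR−mL=-960/8621 → turn -1·90°
n=3: pose=(8,0,E); sL=4/5, sR=100/81; mL=50/81, mR=338/405; mL+mR=196/135 → advance +1; mR−mL=88/405 → turn +1·90°
n=4: pose=(9,0,N); sL=200/221, sR=200/277; mL=100/277, mR=16500/61217; mL+mR=38600/61217 → advance +1; mR−mL=-5600/61217 → turn -1·90°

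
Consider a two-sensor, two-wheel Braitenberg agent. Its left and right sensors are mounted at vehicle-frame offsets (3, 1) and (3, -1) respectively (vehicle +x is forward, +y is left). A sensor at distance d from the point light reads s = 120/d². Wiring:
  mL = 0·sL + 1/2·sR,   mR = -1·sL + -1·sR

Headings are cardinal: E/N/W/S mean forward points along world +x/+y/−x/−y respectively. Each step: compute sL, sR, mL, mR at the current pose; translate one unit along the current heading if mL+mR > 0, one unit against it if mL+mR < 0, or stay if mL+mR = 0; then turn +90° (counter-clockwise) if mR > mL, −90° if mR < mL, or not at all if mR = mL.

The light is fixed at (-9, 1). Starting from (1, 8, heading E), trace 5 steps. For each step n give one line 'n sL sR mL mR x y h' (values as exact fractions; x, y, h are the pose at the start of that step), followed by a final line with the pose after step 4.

n=0: pose=(1,8,E); sL=120/233, sR=24/41; mL=12/41, mR=-10512/9553; mL+mR=-7716/9553 → advance -1; mR−mL=-13308/9553 → turn -1·90°
n=1: pose=(0,8,S); sL=30/29, sR=3/2; mL=3/4, mR=-147/58; mL+mR=-207/116 → advance -1; mR−mL=-381/116 → turn -1·90°
n=2: pose=(0,9,W); sL=24/17, sR=40/39; mL=20/39, mR=-1616/663; mL+mR=-1276/663 → advance -1; mR−mL=-652/221 → turn -1·90°
n=3: pose=(1,9,N); sL=60/101, sR=60/121; mL=30/121, mR=-13320/12221; mL+mR=-10290/12221 → advance -1; mR−mL=-16350/12221 → turn -1·90°
n=4: pose=(1,8,E); sL=120/233, sR=24/41; mL=12/41, mR=-10512/9553; mL+mR=-7716/9553 → advance -1; mR−mL=-13308/9553 → turn -1·90°

0 120/233 24/41 12/41 -10512/9553 1 8 E
1 30/29 3/2 3/4 -147/58 0 8 S
2 24/17 40/39 20/39 -1616/663 0 9 W
3 60/101 60/121 30/121 -13320/12221 1 9 N
4 120/233 24/41 12/41 -10512/9553 1 8 E
final 0 8 S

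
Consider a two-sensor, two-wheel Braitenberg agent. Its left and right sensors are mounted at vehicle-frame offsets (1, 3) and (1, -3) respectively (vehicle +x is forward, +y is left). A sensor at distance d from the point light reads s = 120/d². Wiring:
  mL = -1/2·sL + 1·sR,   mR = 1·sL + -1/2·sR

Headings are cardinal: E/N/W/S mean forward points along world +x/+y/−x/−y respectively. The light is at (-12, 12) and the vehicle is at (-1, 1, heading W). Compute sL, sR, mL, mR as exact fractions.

left sensor world pos  = (-2, -2); dL² = 296
right sensor world pos = (-2, 4); dR² = 164
sL = 120/296 = 15/37
sR = 120/164 = 30/41
mL = -1/2·sL + 1·sR = 1605/3034
mR = 1·sL + -1/2·sR = 60/1517

15/37 30/41 1605/3034 60/1517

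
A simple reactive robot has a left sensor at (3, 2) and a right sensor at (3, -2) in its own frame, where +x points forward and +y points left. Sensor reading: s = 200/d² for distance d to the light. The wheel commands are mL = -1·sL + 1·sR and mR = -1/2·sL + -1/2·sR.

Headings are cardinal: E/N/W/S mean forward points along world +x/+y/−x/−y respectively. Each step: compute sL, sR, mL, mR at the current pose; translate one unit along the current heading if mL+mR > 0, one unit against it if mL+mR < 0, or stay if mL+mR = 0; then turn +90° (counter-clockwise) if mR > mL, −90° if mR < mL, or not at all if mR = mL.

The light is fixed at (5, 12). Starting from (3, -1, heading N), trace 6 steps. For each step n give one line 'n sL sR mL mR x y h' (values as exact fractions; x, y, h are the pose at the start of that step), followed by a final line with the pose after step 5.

0 50/29 2 8/29 -54/29 3 -1 N
1 40/29 200/257 -4480/7453 -8040/7453 3 -2 E
2 20/29 100/157 -240/4553 -3020/4553 2 -2 S
3 200/261 200/157 20800/40977 -41800/40977 2 -1 W
4 50/29 2 8/29 -54/29 3 -1 N
5 40/29 200/257 -4480/7453 -8040/7453 3 -2 E
final 2 -2 S

n=0: pose=(3,-1,N); sL=50/29, sR=2; mL=8/29, mR=-54/29; mL+mR=-46/29 → advance -1; mR−mL=-62/29 → turn -1·90°
n=1: pose=(3,-2,E); sL=40/29, sR=200/257; mL=-4480/7453, mR=-8040/7453; mL+mR=-12520/7453 → advance -1; mR−mL=-3560/7453 → turn -1·90°
n=2: pose=(2,-2,S); sL=20/29, sR=100/157; mL=-240/4553, mR=-3020/4553; mL+mR=-3260/4553 → advance -1; mR−mL=-2780/4553 → turn -1·90°
n=3: pose=(2,-1,W); sL=200/261, sR=200/157; mL=20800/40977, mR=-41800/40977; mL+mR=-7000/13659 → advance -1; mR−mL=-62600/40977 → turn -1·90°
n=4: pose=(3,-1,N); sL=50/29, sR=2; mL=8/29, mR=-54/29; mL+mR=-46/29 → advance -1; mR−mL=-62/29 → turn -1·90°
n=5: pose=(3,-2,E); sL=40/29, sR=200/257; mL=-4480/7453, mR=-8040/7453; mL+mR=-12520/7453 → advance -1; mR−mL=-3560/7453 → turn -1·90°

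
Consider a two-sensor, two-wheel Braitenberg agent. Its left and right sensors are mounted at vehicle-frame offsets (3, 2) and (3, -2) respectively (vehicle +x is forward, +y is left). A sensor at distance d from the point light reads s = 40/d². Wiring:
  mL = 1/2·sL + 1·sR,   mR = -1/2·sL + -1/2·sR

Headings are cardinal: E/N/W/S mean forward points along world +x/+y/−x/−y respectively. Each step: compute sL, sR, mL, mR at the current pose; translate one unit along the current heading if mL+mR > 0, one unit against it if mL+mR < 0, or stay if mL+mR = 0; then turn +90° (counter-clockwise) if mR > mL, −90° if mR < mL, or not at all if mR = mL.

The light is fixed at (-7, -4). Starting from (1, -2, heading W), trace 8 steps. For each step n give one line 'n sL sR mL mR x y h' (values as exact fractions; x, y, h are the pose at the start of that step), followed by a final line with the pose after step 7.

0 8/5 40/41 364/205 -264/205 1 -2 W
1 4/5 20/53 206/265 -156/265 0 -2 N
2 8/25 40/101 1404/2525 -904/2525 0 -1 E
3 2/5 10/9 59/45 -34/45 1 -1 S
4 8/5 40/41 364/205 -264/205 1 -2 W
5 4/5 20/53 206/265 -156/265 0 -2 N
6 8/25 40/101 1404/2525 -904/2525 0 -1 E
7 2/5 10/9 59/45 -34/45 1 -1 S
final 1 -2 W

n=0: pose=(1,-2,W); sL=8/5, sR=40/41; mL=364/205, mR=-264/205; mL+mR=20/41 → advance +1; mR−mL=-628/205 → turn -1·90°
n=1: pose=(0,-2,N); sL=4/5, sR=20/53; mL=206/265, mR=-156/265; mL+mR=10/53 → advance +1; mR−mL=-362/265 → turn -1·90°
n=2: pose=(0,-1,E); sL=8/25, sR=40/101; mL=1404/2525, mR=-904/2525; mL+mR=20/101 → advance +1; mR−mL=-2308/2525 → turn -1·90°
n=3: pose=(1,-1,S); sL=2/5, sR=10/9; mL=59/45, mR=-34/45; mL+mR=5/9 → advance +1; mR−mL=-31/15 → turn -1·90°
n=4: pose=(1,-2,W); sL=8/5, sR=40/41; mL=364/205, mR=-264/205; mL+mR=20/41 → advance +1; mR−mL=-628/205 → turn -1·90°
n=5: pose=(0,-2,N); sL=4/5, sR=20/53; mL=206/265, mR=-156/265; mL+mR=10/53 → advance +1; mR−mL=-362/265 → turn -1·90°
n=6: pose=(0,-1,E); sL=8/25, sR=40/101; mL=1404/2525, mR=-904/2525; mL+mR=20/101 → advance +1; mR−mL=-2308/2525 → turn -1·90°
n=7: pose=(1,-1,S); sL=2/5, sR=10/9; mL=59/45, mR=-34/45; mL+mR=5/9 → advance +1; mR−mL=-31/15 → turn -1·90°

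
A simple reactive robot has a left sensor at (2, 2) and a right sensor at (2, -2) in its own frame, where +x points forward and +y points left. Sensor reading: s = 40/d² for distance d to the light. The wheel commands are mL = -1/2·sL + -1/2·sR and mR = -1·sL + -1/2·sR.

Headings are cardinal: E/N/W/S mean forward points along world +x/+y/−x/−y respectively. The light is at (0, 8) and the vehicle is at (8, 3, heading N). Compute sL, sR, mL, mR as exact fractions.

left sensor world pos  = (6, 5); dL² = 45
right sensor world pos = (10, 5); dR² = 109
sL = 40/45 = 8/9
sR = 40/109 = 40/109
mL = -1/2·sL + -1/2·sR = -616/981
mR = -1·sL + -1/2·sR = -1052/981

8/9 40/109 -616/981 -1052/981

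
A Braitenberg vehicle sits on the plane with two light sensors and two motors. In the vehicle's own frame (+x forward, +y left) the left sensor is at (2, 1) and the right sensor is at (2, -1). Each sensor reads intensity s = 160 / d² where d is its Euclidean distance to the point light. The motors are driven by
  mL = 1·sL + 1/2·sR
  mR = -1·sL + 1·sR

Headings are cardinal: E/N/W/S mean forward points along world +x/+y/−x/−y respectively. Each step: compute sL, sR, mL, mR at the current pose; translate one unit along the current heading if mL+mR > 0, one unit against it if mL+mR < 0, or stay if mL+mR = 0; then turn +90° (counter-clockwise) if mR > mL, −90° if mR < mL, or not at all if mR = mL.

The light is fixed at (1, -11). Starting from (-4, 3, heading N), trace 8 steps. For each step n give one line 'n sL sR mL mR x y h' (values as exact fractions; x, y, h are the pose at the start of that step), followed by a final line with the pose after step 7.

n=0: pose=(-4,3,N); sL=40/73, sR=10/17; mL=1045/1241, mR=50/1241; mL+mR=15/17 → advance +1; mR−mL=-995/1241 → turn -1·90°
n=1: pose=(-4,4,E); sL=32/53, sR=32/41; mL=2160/2173, mR=384/2173; mL+mR=48/41 → advance +1; mR−mL=-1776/2173 → turn -1·90°
n=2: pose=(-3,4,S); sL=80/89, sR=80/97; mL=11320/8633, mR=-640/8633; mL+mR=120/97 → advance +1; mR−mL=-11960/8633 → turn -1·90°
n=3: pose=(-3,3,W); sL=32/41, sR=160/261; mL=11632/10701, mR=-1792/10701; mL+mR=80/87 → advance +1; mR−mL=-13424/10701 → turn -1·90°
n=4: pose=(-4,3,N); sL=40/73, sR=10/17; mL=1045/1241, mR=50/1241; mL+mR=15/17 → advance +1; mR−mL=-995/1241 → turn -1·90°
n=5: pose=(-4,4,E); sL=32/53, sR=32/41; mL=2160/2173, mR=384/2173; mL+mR=48/41 → advance +1; mR−mL=-1776/2173 → turn -1·90°
n=6: pose=(-3,4,S); sL=80/89, sR=80/97; mL=11320/8633, mR=-640/8633; mL+mR=120/97 → advance +1; mR−mL=-11960/8633 → turn -1·90°
n=7: pose=(-3,3,W); sL=32/41, sR=160/261; mL=11632/10701, mR=-1792/10701; mL+mR=80/87 → advance +1; mR−mL=-13424/10701 → turn -1·90°

0 40/73 10/17 1045/1241 50/1241 -4 3 N
1 32/53 32/41 2160/2173 384/2173 -4 4 E
2 80/89 80/97 11320/8633 -640/8633 -3 4 S
3 32/41 160/261 11632/10701 -1792/10701 -3 3 W
4 40/73 10/17 1045/1241 50/1241 -4 3 N
5 32/53 32/41 2160/2173 384/2173 -4 4 E
6 80/89 80/97 11320/8633 -640/8633 -3 4 S
7 32/41 160/261 11632/10701 -1792/10701 -3 3 W
final -4 3 N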